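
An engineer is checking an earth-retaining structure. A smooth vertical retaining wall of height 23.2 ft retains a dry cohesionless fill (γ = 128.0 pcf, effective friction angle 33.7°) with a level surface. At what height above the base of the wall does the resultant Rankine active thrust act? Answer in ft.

7.73 ft

K_a = 0.2863.
The pressure distribution is triangular, so the resultant acts at H/3 above the base = 23.2/3 = 7.733 ft.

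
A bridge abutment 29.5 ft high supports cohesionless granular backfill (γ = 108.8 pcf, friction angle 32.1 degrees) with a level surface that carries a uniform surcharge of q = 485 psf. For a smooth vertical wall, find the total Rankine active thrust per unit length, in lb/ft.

K_a = tan²(45° − φ/2) = 0.3060.
Soil triangle: ½ K_a γ H² = 0.5×0.3060×108.8×29.5² = 14490 lb/ft.
Surcharge rectangle: K_a q H = 0.3060×485×29.5 = 4378 lb/ft.
Total = 14490 + 4378 = 18860 lb/ft.

18900 lb/ft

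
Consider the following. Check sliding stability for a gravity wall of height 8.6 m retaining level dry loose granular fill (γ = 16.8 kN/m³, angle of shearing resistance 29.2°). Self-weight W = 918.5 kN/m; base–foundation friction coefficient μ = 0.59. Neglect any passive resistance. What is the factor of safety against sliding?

2.53

K_a = tan²(45° − 29.2°/2) = 0.3442.
P_a = ½K_aγH² = 0.5×0.3442×16.8×8.6² = 213.8 kN/m, acting at H/3 = 2.867 m above the base.
FS_sliding = μW / P_a = 0.59×918.5 / 213.8 = 2.534.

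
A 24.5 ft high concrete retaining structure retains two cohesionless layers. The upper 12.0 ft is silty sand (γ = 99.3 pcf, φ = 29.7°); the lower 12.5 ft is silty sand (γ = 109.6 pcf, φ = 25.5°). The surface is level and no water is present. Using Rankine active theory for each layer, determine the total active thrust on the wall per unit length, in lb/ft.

K_a1 = tan²(45°−29.7°/2) = 0.3374; K_a2 = tan²(45°−25.5°/2) = 0.3981.
Layer 1: σ at base = K_a1 γ₁ h₁ = 402.0 psf; P₁ = ½×402.0×12.0 = 2412.
Layer 2: σ_v at top = γ₁h₁ = 1192; σ_h top = K_a2×1192 = 474.4; σ_h base = K_a2×(1192+109.6×12.5) = 1020.
P₂ = ½(474.4+1020)×12.5 = 9338. Total P_a = 2412+9338 = 11750 lb/ft.

11800 lb/ft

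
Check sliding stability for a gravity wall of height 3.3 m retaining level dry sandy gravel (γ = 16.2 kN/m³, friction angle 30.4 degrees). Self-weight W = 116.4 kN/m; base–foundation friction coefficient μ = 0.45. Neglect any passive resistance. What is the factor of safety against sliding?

K_a = tan²(45° − 30.4°/2) = 0.3280.
P_a = ½K_aγH² = 0.5×0.3280×16.2×3.3² = 28.93 kN/m, acting at H/3 = 1.100 m above the base.
FS_sliding = μW / P_a = 0.45×116.4 / 28.93 = 1.810.

1.81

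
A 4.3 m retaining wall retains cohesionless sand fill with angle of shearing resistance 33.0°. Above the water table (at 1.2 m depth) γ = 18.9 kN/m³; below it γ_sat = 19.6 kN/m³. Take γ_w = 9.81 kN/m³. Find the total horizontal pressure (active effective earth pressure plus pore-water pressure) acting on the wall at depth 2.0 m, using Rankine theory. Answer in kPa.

16.8 kPa

K_a = (1 − sin φ)/(1 + sin φ) = 0.2948.
γ' = 19.6 − 9.81 = 9.790 kN/m³.
Effective vertical stress at 2.0 m: σ'_v = 18.9×1.2 + 9.790×0.800 = 30.51 kPa.
σ'_h = K_a σ'_v = 0.2948 × 30.51 = 8.995 kPa; u = γ_w × 0.800 = 7.848 kPa.
Total σ_h = 8.995 + 7.848 = 16.84 kPa.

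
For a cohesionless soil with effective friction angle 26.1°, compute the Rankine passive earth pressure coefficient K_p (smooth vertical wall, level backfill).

K_p = (1 + sin φ)/(1 − sin φ) = tan²(45° + 26.1°/2) = 2.571.

2.57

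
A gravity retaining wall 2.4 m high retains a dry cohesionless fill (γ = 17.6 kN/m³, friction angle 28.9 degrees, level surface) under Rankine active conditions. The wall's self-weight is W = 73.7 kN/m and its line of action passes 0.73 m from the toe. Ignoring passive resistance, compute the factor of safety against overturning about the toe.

K_a = tan²(45° − 28.9°/2) = 0.3484.
P_a = ½K_aγH² = 0.5×0.3484×17.6×2.4² = 17.66 kN/m, acting at H/3 = 0.8000 m above the base.
Overturning moment M_o = P_a × H/3 = 17.66 × 0.8000 = 14.13.
Resisting moment M_r = W × 0.73 = 73.7 × 0.73 = 53.80.
FS_overturning = M_r/M_o = 53.80/14.13 = 3.809.

3.81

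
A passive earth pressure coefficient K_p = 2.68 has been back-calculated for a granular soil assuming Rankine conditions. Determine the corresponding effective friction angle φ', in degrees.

K_p = (1+sin φ)/(1−sin φ) ⇒ sin φ = (K_p − 1)/(K_p + 1) = 0.4565.
φ = arcsin(0.4565) = 27.16°.

27.2°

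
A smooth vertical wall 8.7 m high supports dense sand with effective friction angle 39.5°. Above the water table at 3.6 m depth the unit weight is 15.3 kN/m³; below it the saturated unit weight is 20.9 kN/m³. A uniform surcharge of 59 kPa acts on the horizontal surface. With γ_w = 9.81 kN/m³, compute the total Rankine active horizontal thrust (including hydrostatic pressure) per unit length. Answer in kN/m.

358 kN/m

K_a = tan²(45° − φ/2) = 0.2224.
γ' = 20.9 − 9.81 = 11.09 kN/m³. h₂ = H − d_w = 5.1 m.
σ'_h: at surface K_a·q = 13.12; at WT K_a(q+γd_w) = 25.38; at base K_a(q+γd_w+γ'h₂) = 37.96 kPa.
P₁ = ½(13.12+25.38)×3.6 = 69.30; P₂ = ½(25.38+37.96)×5.1 = 161.5; P_w = ½γ_w h₂² = 127.6.
Total = 69.30+161.5+127.6 = 358.4 kN/m.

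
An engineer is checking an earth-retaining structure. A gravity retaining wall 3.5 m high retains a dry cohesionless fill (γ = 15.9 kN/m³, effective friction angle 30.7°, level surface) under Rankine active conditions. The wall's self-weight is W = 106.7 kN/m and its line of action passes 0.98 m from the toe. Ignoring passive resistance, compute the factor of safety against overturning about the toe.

K_a = tan²(45° − 30.7°/2) = 0.3240.
P_a = ½K_aγH² = 0.5×0.3240×15.9×3.5² = 31.56 kN/m, acting at H/3 = 1.167 m above the base.
Overturning moment M_o = P_a × H/3 = 31.56 × 1.167 = 36.82.
Resisting moment M_r = W × 0.98 = 106.7 × 0.98 = 104.6.
FS_overturning = M_r/M_o = 104.6/36.82 = 2.840.

2.84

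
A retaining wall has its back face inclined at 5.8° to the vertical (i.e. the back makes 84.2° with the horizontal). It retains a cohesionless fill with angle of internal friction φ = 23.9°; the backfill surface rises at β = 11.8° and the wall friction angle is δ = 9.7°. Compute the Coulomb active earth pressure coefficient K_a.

0.521

K_a = sin²(α+φ) / [sin²α · sin(α−δ) · (1 + √{sin(φ+δ)sin(φ−β) / (sin(α−δ)sin(α+β))})²].
With α = 84.2°, φ = 23.9°, δ = 9.7°, β = 11.8°: K_a = 0.5214.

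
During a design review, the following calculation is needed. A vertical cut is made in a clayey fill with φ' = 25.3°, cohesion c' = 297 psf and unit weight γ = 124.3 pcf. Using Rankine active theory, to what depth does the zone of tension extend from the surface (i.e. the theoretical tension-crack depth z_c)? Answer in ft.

K_a = tan²(45° − 25.3°/2) = 0.4012; √K_a = 0.6334.
The active pressure is zero where K_a γ z = 2c√K_a, so z_c = 2c/(γ√K_a) = 2×297/(124.3×0.6334) = 7.545 ft.

7.54 ft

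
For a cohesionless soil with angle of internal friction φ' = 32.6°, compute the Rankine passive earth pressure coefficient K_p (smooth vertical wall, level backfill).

3.34

K_p = (1 + sin φ)/(1 − sin φ) = tan²(45° + 32.6°/2) = 3.336.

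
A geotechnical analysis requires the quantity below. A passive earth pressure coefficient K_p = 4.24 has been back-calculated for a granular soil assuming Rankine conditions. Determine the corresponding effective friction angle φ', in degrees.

38.2°

K_p = (1+sin φ)/(1−sin φ) ⇒ sin φ = (K_p − 1)/(K_p + 1) = 0.6183.
φ = arcsin(0.6183) = 38.19°.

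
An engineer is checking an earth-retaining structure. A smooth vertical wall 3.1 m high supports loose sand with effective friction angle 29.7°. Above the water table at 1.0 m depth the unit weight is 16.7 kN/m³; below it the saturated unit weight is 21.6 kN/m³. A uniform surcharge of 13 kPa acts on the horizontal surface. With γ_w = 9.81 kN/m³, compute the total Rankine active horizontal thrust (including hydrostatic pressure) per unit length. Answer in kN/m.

K_a = tan²(45° − φ/2) = 0.3374.
γ' = 21.6 − 9.81 = 11.79 kN/m³. h₂ = H − d_w = 2.1 m.
σ'_h: at surface K_a·q = 4.386; at WT K_a(q+γd_w) = 10.02; at base K_a(q+γd_w+γ'h₂) = 18.37 kPa.
P₁ = ½(4.386+10.02)×1.0 = 7.203; P₂ = ½(10.02+18.37)×2.1 = 29.81; P_w = ½γ_w h₂² = 21.63.
Total = 7.203+29.81+21.63 = 58.65 kN/m.

58.6 kN/m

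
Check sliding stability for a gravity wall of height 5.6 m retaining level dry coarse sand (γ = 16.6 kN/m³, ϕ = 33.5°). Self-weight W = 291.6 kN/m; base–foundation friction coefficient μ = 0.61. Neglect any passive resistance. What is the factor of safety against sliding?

2.37

K_a = tan²(45° − 33.5°/2) = 0.2887.
P_a = ½K_aγH² = 0.5×0.2887×16.6×5.6² = 75.15 kN/m, acting at H/3 = 1.867 m above the base.
FS_sliding = μW / P_a = 0.61×291.6 / 75.15 = 2.367.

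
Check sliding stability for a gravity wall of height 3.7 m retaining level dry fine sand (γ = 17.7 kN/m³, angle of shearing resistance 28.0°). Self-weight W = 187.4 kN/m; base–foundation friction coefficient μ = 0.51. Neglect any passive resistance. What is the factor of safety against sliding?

K_a = tan²(45° − 28.0°/2) = 0.3610.
P_a = ½K_aγH² = 0.5×0.3610×17.7×3.7² = 43.74 kN/m, acting at H/3 = 1.233 m above the base.
FS_sliding = μW / P_a = 0.51×187.4 / 43.74 = 2.185.

2.18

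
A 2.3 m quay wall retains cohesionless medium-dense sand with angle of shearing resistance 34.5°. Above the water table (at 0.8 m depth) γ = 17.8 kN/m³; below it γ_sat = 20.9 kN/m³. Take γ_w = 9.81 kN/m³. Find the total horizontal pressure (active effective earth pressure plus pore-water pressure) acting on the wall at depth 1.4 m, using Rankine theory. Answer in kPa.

K_a = (1 − sin φ)/(1 + sin φ) = 0.2768.
γ' = 20.9 − 9.81 = 11.09 kN/m³.
Effective vertical stress at 1.4 m: σ'_v = 17.8×0.8 + 11.09×0.600 = 20.89 kPa.
σ'_h = K_a σ'_v = 0.2768 × 20.89 = 5.784 kPa; u = γ_w × 0.600 = 5.886 kPa.
Total σ_h = 5.784 + 5.886 = 11.67 kPa.

11.7 kPa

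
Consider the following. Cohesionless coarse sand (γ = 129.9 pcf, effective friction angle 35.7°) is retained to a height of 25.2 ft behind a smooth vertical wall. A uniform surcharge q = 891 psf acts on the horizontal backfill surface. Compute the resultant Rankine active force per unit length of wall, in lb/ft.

K_a = tan²(45° − φ/2) = 0.2630.
Soil triangle: ½ K_a γ H² = 0.5×0.2630×129.9×25.2² = 10850 lb/ft.
Surcharge rectangle: K_a q H = 0.2630×891×25.2 = 5905 lb/ft.
Total = 10850 + 5905 = 16750 lb/ft.

16800 lb/ft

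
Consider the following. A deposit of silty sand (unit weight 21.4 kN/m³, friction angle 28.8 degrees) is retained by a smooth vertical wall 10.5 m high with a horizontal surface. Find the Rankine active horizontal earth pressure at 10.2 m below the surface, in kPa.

76.3 kPa

K_a = (1 − sin φ)/(1 + sin φ) = 0.3498.
σ_h = K_a γ z = 0.3498 × 21.4 × 10.2 = 76.34 kPa.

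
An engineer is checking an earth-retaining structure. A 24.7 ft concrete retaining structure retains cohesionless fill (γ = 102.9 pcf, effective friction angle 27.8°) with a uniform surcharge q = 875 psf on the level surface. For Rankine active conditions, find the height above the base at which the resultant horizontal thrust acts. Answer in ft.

9.91 ft

K_a = 0.3639.
Triangular part P₁ = ½K_aγH² = 11420 at H/3 = 8.233 ft; rectangular part P₂ = K_a q H = 7865 at H/2 = 12.35 ft.
ȳ = (P₁·8.233 + P₂·12.35)/(P₁+P₂) = 9.912 ft.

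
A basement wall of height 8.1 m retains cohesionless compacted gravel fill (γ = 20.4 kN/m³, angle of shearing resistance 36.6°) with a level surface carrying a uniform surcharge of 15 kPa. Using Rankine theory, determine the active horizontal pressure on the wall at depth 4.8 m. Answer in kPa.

K_a = (1 − sin φ)/(1 + sin φ) = 0.2530.
σ_v = γz + q = 20.4 × 4.8 + 15 = 112.9 kPa.
σ_h = K_a σ_v = 0.2530 × 112.9 = 28.56 kPa.

28.6 kPa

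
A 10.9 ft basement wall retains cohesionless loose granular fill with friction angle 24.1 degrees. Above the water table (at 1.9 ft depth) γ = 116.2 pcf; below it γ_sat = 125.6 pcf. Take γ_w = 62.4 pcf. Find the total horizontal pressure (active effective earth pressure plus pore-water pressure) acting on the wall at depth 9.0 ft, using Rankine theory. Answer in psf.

724 psf

K_a = (1 − sin φ)/(1 + sin φ) = 0.4201.
γ' = 125.6 − 62.4 = 63.20 pcf.
Effective vertical stress at 9.0 ft: σ'_v = 116.2×1.9 + 63.20×7.10 = 669.5 psf.
σ'_h = K_a σ'_v = 0.4201 × 669.5 = 281.3 psf; u = γ_w × 7.10 = 443.0 psf.
Total σ_h = 281.3 + 443.0 = 724.3 psf.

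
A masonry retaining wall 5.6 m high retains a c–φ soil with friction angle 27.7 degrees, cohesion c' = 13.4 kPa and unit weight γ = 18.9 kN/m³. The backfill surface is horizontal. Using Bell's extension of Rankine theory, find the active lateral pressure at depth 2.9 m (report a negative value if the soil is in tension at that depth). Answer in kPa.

K_a = (1 − sin φ)/(1 + sin φ) = 0.3653.
σ_a = K_a γ z − 2c√K_a = 0.3653×18.9×2.9 − 2×13.4×0.6044 = 3.825 kPa.

3.83 kPa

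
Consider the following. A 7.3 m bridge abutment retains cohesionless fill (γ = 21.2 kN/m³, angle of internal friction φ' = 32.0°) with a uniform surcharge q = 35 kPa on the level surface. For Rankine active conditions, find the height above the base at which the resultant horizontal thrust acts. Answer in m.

2.81 m

K_a = 0.3073.
Triangular part P₁ = ½K_aγH² = 173.6 at H/3 = 2.433 m; rectangular part P₂ = K_a q H = 78.50 at H/2 = 3.650 m.
ȳ = (P₁·2.433 + P₂·3.650)/(P₁+P₂) = 2.812 m.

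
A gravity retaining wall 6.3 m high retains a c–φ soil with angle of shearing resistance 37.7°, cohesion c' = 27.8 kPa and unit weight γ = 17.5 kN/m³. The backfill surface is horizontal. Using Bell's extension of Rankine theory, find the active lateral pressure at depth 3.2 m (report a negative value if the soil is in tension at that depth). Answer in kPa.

K_a = (1 − sin φ)/(1 + sin φ) = 0.2411.
σ_a = K_a γ z − 2c√K_a = 0.2411×17.5×3.2 − 2×27.8×0.4910 = -13.80 kPa.

-13.8 kPa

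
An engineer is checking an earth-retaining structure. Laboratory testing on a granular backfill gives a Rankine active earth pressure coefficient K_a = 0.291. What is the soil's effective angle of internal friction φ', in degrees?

33.3°

K_a = tan²(45° − φ/2) ⇒ 45° − φ/2 = arctan(√0.291) = 28.34°.
φ = 2(45° − 28.34°) = 33.31°.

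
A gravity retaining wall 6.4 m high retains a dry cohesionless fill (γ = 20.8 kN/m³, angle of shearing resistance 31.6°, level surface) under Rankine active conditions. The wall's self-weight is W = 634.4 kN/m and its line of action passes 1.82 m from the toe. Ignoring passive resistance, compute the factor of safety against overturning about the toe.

4.07

K_a = tan²(45° − 31.6°/2) = 0.3123.
P_a = ½K_aγH² = 0.5×0.3123×20.8×6.4² = 133.1 kN/m, acting at H/3 = 2.133 m above the base.
Overturning moment M_o = P_a × H/3 = 133.1 × 2.133 = 283.9.
Resisting moment M_r = W × 1.82 = 634.4 × 1.82 = 1155.
FS_overturning = M_r/M_o = 1155/283.9 = 4.068.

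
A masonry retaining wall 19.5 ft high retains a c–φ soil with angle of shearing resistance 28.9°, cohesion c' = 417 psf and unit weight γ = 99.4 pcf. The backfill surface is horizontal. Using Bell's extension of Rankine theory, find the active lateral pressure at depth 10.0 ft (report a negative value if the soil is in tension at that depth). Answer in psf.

-146 psf

K_a = (1 − sin φ)/(1 + sin φ) = 0.3484.
σ_a = K_a γ z − 2c√K_a = 0.3484×99.4×10.0 − 2×417×0.5902 = -146.0 psf.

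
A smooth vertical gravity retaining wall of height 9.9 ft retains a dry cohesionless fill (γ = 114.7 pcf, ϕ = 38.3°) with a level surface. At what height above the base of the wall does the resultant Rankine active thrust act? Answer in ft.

K_a = 0.2347.
The pressure distribution is triangular, so the resultant acts at H/3 above the base = 9.9/3 = 3.300 ft.

3.30 ft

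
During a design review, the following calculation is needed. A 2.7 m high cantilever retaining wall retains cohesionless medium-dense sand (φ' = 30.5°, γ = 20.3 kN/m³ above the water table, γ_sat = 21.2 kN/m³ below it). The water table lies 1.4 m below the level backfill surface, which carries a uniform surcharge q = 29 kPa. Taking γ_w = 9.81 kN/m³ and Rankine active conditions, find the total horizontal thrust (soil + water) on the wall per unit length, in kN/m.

K_a = tan²(45° − φ/2) = 0.3267.
γ' = 21.2 − 9.81 = 11.39 kN/m³. h₂ = H − d_w = 1.3 m.
σ'_h: at surface K_a·q = 9.473; at WT K_a(q+γd_w) = 18.76; at base K_a(q+γd_w+γ'h₂) = 23.59 kPa.
P₁ = ½(9.473+18.76)×1.4 = 19.76; P₂ = ½(18.76+23.59)×1.3 = 27.53; P_w = ½γ_w h₂² = 8.289.
Total = 19.76+27.53+8.289 = 55.58 kN/m.

55.6 kN/m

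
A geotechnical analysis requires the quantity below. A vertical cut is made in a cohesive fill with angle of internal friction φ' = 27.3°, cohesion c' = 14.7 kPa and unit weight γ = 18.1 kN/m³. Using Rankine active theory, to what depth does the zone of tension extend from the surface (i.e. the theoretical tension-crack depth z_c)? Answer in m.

K_a = tan²(45° − 27.3°/2) = 0.3711; √K_a = 0.6092.
The active pressure is zero where K_a γ z = 2c√K_a, so z_c = 2c/(γ√K_a) = 2×14.7/(18.1×0.6092) = 2.666 m.

2.67 m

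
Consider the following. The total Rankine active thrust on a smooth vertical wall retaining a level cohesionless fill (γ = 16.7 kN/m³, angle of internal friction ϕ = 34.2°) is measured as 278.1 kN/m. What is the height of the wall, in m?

10.9 m

K_a = 0.2803. P_a = ½ K_a γ H² ⇒ H = √(2P_a/(K_a γ)).
H = √(2×278.1/(0.2803×16.7)) = 10.90 m.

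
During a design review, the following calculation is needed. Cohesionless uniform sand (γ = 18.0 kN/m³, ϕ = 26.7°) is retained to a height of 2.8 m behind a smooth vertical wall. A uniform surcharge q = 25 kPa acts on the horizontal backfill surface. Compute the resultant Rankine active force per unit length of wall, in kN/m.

K_a = tan²(45° − φ/2) = 0.3800.
Soil triangle: ½ K_a γ H² = 0.5×0.3800×18.0×2.8² = 26.81 kN/m.
Surcharge rectangle: K_a q H = 0.3800×25×2.8 = 26.60 kN/m.
Total = 26.81 + 26.60 = 53.41 kN/m.

53.4 kN/m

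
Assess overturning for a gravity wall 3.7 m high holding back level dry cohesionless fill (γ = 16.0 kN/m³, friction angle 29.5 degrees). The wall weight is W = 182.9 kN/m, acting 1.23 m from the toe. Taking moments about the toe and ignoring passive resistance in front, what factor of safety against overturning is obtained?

4.90

K_a = tan²(45° − 29.5°/2) = 0.3401.
P_a = ½K_aγH² = 0.5×0.3401×16.0×3.7² = 37.25 kN/m, acting at H/3 = 1.233 m above the base.
Overturning moment M_o = P_a × H/3 = 37.25 × 1.233 = 45.94.
Resisting moment M_r = W × 1.23 = 182.9 × 1.23 = 225.0.
FS_overturning = M_r/M_o = 225.0/45.94 = 4.897.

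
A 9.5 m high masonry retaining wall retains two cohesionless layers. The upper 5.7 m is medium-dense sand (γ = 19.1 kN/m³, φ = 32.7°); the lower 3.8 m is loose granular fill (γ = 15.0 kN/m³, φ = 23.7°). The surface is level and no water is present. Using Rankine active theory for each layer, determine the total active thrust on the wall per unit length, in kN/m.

315 kN/m

K_a1 = tan²(45°−32.7°/2) = 0.2985; K_a2 = tan²(45°−23.7°/2) = 0.4266.
Layer 1: σ at base = K_a1 γ₁ h₁ = 32.50 kPa; P₁ = ½×32.50×5.7 = 92.62.
Layer 2: σ_v at top = γ₁h₁ = 108.9; σ_h top = K_a2×108.9 = 46.44; σ_h base = K_a2×(108.9+15.0×3.8) = 70.76.
P₂ = ½(46.44+70.76)×3.8 = 222.7. Total P_a = 92.62+222.7 = 315.3 kN/m.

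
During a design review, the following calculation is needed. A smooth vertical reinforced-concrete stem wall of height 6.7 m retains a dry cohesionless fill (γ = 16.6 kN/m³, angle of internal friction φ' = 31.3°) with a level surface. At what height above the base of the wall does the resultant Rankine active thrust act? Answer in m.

2.23 m

K_a = 0.3162.
The pressure distribution is triangular, so the resultant acts at H/3 above the base = 6.7/3 = 2.233 m.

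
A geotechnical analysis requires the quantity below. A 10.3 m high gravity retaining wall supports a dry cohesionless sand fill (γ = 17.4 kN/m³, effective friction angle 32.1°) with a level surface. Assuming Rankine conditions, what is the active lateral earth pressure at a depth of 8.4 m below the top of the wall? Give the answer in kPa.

K_a = (1 − sin φ)/(1 + sin φ) = 0.3060.
σ_h = K_a γ z = 0.3060 × 17.4 × 8.4 = 44.72 kPa.

44.7 kPa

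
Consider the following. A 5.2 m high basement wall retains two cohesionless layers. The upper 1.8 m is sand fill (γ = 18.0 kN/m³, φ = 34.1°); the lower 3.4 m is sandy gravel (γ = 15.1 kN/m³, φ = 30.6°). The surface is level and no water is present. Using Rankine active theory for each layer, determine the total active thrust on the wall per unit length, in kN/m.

K_a1 = tan²(45°−34.1°/2) = 0.2815; K_a2 = tan²(45°−30.6°/2) = 0.3253.
Layer 1: σ at base = K_a1 γ₁ h₁ = 9.121 kPa; P₁ = ½×9.121×1.8 = 8.209.
Layer 2: σ_v at top = γ₁h₁ = 32.40; σ_h top = K_a2×32.40 = 10.54; σ_h base = K_a2×(32.40+15.1×3.4) = 27.24.
P₂ = ½(10.54+27.24)×3.4 = 64.24. Total P_a = 8.209+64.24 = 72.44 kN/m.

72.4 kN/m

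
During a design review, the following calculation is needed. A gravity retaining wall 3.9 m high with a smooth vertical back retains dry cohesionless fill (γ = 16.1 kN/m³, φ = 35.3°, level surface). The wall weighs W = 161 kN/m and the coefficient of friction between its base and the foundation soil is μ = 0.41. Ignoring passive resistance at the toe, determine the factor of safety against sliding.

K_a = tan²(45° − 35.3°/2) = 0.2675.
P_a = ½K_aγH² = 0.5×0.2675×16.1×3.9² = 32.76 kN/m, acting at H/3 = 1.300 m above the base.
FS_sliding = μW / P_a = 0.41×161 / 32.76 = 2.015.

2.02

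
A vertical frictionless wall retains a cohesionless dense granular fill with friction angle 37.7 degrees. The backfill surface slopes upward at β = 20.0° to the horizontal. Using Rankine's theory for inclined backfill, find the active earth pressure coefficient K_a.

0.281

K_a = cos β · (cos β − √(cos²β − cos²φ)) / (cos β + √(cos²β − cos²φ)).
cos β = 0.9397, cos φ = 0.7912, √(cos²β − cos²φ) = 0.5069.
K_a = 0.9397 × (0.9397 − 0.5069)/(0.9397 + 0.5069) = 0.2811.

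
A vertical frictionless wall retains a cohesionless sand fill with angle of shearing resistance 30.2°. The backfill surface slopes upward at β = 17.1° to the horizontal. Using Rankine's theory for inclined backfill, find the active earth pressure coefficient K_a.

0.384

K_a = cos β · (cos β − √(cos²β − cos²φ)) / (cos β + √(cos²β − cos²φ)).
cos β = 0.9558, cos φ = 0.8643, √(cos²β − cos²φ) = 0.4081.
K_a = 0.9558 × (0.9558 − 0.4081)/(0.9558 + 0.4081) = 0.3838.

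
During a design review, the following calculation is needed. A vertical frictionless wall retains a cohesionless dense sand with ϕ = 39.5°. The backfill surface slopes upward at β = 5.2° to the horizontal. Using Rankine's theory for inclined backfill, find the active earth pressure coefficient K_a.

K_a = cos β · (cos β − √(cos²β − cos²φ)) / (cos β + √(cos²β − cos²φ)).
cos β = 0.9959, cos φ = 0.7716, √(cos²β − cos²φ) = 0.6296.
K_a = 0.9959 × (0.9959 − 0.6296)/(0.9959 + 0.6296) = 0.2244.

0.224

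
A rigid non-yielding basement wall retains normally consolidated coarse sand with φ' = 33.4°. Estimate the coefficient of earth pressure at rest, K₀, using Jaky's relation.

0.450

K₀ = 1 − sin φ' = 1 − sin 33.4° = 0.4495.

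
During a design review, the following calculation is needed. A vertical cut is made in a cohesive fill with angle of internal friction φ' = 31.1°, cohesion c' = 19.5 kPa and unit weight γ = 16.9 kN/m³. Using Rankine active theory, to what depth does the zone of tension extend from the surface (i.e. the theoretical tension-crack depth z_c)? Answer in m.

K_a = tan²(45° − 31.1°/2) = 0.3188; √K_a = 0.5646.
The active pressure is zero where K_a γ z = 2c√K_a, so z_c = 2c/(γ√K_a) = 2×19.5/(16.9×0.5646) = 4.087 m.

4.09 m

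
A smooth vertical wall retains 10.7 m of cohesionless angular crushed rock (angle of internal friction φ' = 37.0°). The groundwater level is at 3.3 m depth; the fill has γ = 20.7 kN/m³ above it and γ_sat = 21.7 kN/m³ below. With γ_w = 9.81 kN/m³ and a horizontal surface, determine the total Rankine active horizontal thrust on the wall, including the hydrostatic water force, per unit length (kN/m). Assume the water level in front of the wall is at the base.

503 kN/m

K_a = tan²(45° − φ/2) = 0.2486.
γ' = 21.7 − 9.81 = 11.89 kN/m³. Depth below WT = 7.4 m.
σ'_h at WT = K_a γ d_w = 16.98 kPa; at base = 16.98 + K_a γ' × 7.4 = 38.85 kPa.
P₁ (0–3.3 m) = ½×16.98×3.3 = 28.02. P₂ (3.3–10.7 m) = ½(16.98+38.85)×7.4 = 206.6.
P_w = ½ γ_w h₂² = 0.5×9.81×7.4² = 268.6. Total = 28.02+206.6+268.6 = 503.2 kN/m.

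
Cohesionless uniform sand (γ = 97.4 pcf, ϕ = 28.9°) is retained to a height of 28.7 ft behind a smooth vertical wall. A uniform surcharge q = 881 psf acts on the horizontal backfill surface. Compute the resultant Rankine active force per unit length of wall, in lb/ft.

K_a = tan²(45° − φ/2) = 0.3484.
Soil triangle: ½ K_a γ H² = 0.5×0.3484×97.4×28.7² = 13970 lb/ft.
Surcharge rectangle: K_a q H = 0.3484×881×28.7 = 8808 lb/ft.
Total = 13970 + 8808 = 22780 lb/ft.

22800 lb/ft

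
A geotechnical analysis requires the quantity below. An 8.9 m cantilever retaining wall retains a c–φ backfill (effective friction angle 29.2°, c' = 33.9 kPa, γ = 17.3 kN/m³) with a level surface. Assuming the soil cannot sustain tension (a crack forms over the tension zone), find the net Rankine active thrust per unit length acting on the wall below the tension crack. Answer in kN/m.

14.7 kN/m

K_a = 0.3442; √K_a = 0.5867.
Tension-crack depth z_c = 2c/(γ√K_a) = 2×33.9/(17.3×0.5867) = 6.680 m.
σ_a at base = K_a γ H − 2c√K_a = 0.3442×17.3×8.9 − 2×33.9×0.5867 = 13.22 kPa.
P_a = ½ × 13.22 × (H − z_c) = 0.5×13.22×2.220 = 14.68 kN/m.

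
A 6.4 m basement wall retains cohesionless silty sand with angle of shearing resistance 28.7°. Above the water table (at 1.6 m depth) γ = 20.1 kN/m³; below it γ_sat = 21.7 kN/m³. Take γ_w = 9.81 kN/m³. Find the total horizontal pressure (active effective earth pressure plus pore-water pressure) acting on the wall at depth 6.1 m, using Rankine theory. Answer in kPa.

K_a = (1 − sin φ)/(1 + sin φ) = 0.3511.
γ' = 21.7 − 9.81 = 11.89 kN/m³.
Effective vertical stress at 6.1 m: σ'_v = 20.1×1.6 + 11.89×4.50 = 85.66 kPa.
σ'_h = K_a σ'_v = 0.3511 × 85.66 = 30.08 kPa; u = γ_w × 4.50 = 44.15 kPa.
Total σ_h = 30.08 + 44.15 = 74.23 kPa.

74.2 kPa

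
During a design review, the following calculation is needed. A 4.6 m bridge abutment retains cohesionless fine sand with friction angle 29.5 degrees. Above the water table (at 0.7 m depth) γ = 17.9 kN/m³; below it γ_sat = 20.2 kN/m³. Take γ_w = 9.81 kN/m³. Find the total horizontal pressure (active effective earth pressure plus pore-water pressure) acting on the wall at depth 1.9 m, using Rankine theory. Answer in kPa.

20.3 kPa

K_a = (1 − sin φ)/(1 + sin φ) = 0.3401.
γ' = 20.2 − 9.81 = 10.39 kN/m³.
Effective vertical stress at 1.9 m: σ'_v = 17.9×0.7 + 10.39×1.20 = 25.00 kPa.
σ'_h = K_a σ'_v = 0.3401 × 25.00 = 8.502 kPa; u = γ_w × 1.20 = 11.77 kPa.
Total σ_h = 8.502 + 11.77 = 20.27 kPa.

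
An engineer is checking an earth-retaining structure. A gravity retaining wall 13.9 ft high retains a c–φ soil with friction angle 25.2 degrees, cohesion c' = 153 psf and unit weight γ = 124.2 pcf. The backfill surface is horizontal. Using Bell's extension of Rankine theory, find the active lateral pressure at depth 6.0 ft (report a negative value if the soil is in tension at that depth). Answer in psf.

K_a = (1 − sin φ)/(1 + sin φ) = 0.4027.
σ_a = K_a γ z − 2c√K_a = 0.4027×124.2×6.0 − 2×153×0.6346 = 105.9 psf.

106 psf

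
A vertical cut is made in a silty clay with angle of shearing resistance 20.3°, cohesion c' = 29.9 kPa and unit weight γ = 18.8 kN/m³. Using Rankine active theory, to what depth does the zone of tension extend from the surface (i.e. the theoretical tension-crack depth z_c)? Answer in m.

K_a = tan²(45° − 20.3°/2) = 0.4849; √K_a = 0.6963.
The active pressure is zero where K_a γ z = 2c√K_a, so z_c = 2c/(γ√K_a) = 2×29.9/(18.8×0.6963) = 4.568 m.

4.57 m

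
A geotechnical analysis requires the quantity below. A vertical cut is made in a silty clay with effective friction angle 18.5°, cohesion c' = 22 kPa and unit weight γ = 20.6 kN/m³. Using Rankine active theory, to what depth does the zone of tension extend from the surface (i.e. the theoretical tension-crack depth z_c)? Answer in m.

2.97 m

K_a = tan²(45° − 18.5°/2) = 0.5183; √K_a = 0.7199.
The active pressure is zero where K_a γ z = 2c√K_a, so z_c = 2c/(γ√K_a) = 2×22/(20.6×0.7199) = 2.967 m.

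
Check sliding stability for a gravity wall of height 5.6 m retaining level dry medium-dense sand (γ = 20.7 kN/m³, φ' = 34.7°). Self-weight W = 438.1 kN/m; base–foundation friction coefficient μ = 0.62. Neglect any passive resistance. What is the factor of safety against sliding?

K_a = tan²(45° − 34.7°/2) = 0.2745.
P_a = ½K_aγH² = 0.5×0.2745×20.7×5.6² = 89.09 kN/m, acting at H/3 = 1.867 m above the base.
FS_sliding = μW / P_a = 0.62×438.1 / 89.09 = 3.049.

3.05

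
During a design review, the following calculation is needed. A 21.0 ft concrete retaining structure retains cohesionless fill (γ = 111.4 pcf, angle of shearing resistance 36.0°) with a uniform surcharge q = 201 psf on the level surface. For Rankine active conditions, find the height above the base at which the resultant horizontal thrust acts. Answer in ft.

7.51 ft

K_a = 0.2596.
Triangular part P₁ = ½K_aγH² = 6377 at H/3 = 7.000 ft; rectangular part P₂ = K_a q H = 1096 at H/2 = 10.50 ft.
ȳ = (P₁·7.000 + P₂·10.50)/(P₁+P₂) = 7.513 ft.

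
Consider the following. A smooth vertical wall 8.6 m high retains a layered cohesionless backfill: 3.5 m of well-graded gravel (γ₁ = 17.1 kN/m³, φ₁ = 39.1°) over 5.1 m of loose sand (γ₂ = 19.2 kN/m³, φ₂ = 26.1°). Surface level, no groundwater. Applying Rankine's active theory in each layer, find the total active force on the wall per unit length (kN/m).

240 kN/m

K_a1 = tan²(45°−39.1°/2) = 0.2265; K_a2 = tan²(45°−26.1°/2) = 0.3889.
Layer 1: σ at base = K_a1 γ₁ h₁ = 13.56 kPa; P₁ = ½×13.56×3.5 = 23.72.
Layer 2: σ_v at top = γ₁h₁ = 59.85; σ_h top = K_a2×59.85 = 23.28; σ_h base = K_a2×(59.85+19.2×5.1) = 61.36.
P₂ = ½(23.28+61.36)×5.1 = 215.8. Total P_a = 23.72+215.8 = 239.6 kN/m.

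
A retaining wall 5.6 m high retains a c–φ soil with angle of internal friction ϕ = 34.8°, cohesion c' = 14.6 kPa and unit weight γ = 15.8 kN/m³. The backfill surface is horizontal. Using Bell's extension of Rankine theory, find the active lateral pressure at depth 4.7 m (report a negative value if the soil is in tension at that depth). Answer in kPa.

5.03 kPa

K_a = (1 − sin φ)/(1 + sin φ) = 0.2733.
σ_a = K_a γ z − 2c√K_a = 0.2733×15.8×4.7 − 2×14.6×0.5228 = 5.030 kPa.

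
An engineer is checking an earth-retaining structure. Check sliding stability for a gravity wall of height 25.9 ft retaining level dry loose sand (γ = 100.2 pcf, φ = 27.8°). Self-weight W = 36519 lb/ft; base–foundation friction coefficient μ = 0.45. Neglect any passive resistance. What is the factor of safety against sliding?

K_a = tan²(45° − 27.8°/2) = 0.3639.
P_a = ½K_aγH² = 0.5×0.3639×100.2×25.9² = 12230 lb/ft, acting at H/3 = 8.633 ft above the base.
FS_sliding = μW / P_a = 0.45×36519 / 12230 = 1.344.

1.34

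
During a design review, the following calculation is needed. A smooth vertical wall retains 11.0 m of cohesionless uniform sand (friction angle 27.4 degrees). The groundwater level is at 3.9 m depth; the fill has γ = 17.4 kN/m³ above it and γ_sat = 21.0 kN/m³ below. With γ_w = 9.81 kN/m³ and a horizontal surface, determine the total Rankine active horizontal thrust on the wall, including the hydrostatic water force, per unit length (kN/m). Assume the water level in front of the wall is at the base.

579 kN/m

K_a = tan²(45° − φ/2) = 0.3697.
γ' = 21.0 − 9.81 = 11.19 kN/m³. Depth below WT = 7.1 m.
σ'_h at WT = K_a γ d_w = 25.09 kPa; at base = 25.09 + K_a γ' × 7.1 = 54.46 kPa.
P₁ (0–3.9 m) = ½×25.09×3.9 = 48.92. P₂ (3.9–11.0 m) = ½(25.09+54.46)×7.1 = 282.4.
P_w = ½ γ_w h₂² = 0.5×9.81×7.1² = 247.3. Total = 48.92+282.4+247.3 = 578.6 kN/m.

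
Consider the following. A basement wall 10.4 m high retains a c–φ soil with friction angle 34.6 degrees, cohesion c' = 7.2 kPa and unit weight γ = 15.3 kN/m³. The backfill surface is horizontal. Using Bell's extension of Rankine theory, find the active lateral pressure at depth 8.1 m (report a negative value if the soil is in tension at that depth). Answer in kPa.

K_a = (1 − sin φ)/(1 + sin φ) = 0.2756.
σ_a = K_a γ z − 2c√K_a = 0.2756×15.3×8.1 − 2×7.2×0.5250 = 26.60 kPa.

26.6 kPa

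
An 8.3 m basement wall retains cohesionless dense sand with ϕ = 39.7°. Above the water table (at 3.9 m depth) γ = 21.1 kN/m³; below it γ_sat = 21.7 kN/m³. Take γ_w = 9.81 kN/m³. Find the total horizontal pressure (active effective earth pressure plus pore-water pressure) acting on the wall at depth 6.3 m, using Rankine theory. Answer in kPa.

48.0 kPa

K_a = (1 − sin φ)/(1 + sin φ) = 0.2204.
γ' = 21.7 − 9.81 = 11.89 kN/m³.
Effective vertical stress at 6.3 m: σ'_v = 21.1×3.9 + 11.89×2.40 = 110.8 kPa.
σ'_h = K_a σ'_v = 0.2204 × 110.8 = 24.43 kPa; u = γ_w × 2.40 = 23.54 kPa.
Total σ_h = 24.43 + 23.54 = 47.97 kPa.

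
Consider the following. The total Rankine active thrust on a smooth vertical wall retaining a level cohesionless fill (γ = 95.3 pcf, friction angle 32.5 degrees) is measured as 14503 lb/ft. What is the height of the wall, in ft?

K_a = 0.3010. P_a = ½ K_a γ H² ⇒ H = √(2P_a/(K_a γ)).
H = √(2×14503/(0.3010×95.3)) = 31.80 ft.

31.8 ft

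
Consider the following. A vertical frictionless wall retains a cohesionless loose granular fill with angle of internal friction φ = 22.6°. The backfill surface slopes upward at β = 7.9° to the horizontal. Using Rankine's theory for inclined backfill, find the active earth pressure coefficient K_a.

K_a = cos β · (cos β − √(cos²β − cos²φ)) / (cos β + √(cos²β − cos²φ)).
cos β = 0.9905, cos φ = 0.9232, √(cos²β − cos²φ) = 0.3589.
K_a = 0.9905 × (0.9905 − 0.3589)/(0.9905 + 0.3589) = 0.4636.

0.464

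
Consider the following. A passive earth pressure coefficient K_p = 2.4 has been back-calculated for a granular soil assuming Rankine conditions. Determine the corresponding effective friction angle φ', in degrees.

24.3°

K_p = (1+sin φ)/(1−sin φ) ⇒ sin φ = (K_p − 1)/(K_p + 1) = 0.4118.
φ = arcsin(0.4118) = 24.32°.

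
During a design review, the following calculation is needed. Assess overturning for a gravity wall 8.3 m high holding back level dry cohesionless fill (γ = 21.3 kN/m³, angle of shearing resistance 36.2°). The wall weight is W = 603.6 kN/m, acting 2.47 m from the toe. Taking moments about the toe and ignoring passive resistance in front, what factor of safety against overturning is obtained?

K_a = tan²(45° − 36.2°/2) = 0.2574.
P_a = ½K_aγH² = 0.5×0.2574×21.3×8.3² = 188.8 kN/m, acting at H/3 = 2.767 m above the base.
Overturning moment M_o = P_a × H/3 = 188.8 × 2.767 = 522.4.
Resisting moment M_r = W × 2.47 = 603.6 × 2.47 = 1491.
FS_overturning = M_r/M_o = 1491/522.4 = 2.854.

2.85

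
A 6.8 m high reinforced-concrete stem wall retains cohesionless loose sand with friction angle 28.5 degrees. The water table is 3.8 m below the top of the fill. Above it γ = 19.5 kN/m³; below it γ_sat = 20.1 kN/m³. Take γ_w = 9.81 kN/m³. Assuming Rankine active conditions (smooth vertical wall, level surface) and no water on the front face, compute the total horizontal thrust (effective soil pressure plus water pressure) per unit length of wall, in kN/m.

K_a = tan²(45° − φ/2) = 0.3540.
γ' = 20.1 − 9.81 = 10.29 kN/m³. Depth below WT = 3.0 m.
σ'_h at WT = K_a γ d_w = 26.23 kPa; at base = 26.23 + K_a γ' × 3.0 = 37.15 kPa.
P₁ (0–3.8 m) = ½×26.23×3.8 = 49.83. P₂ (3.8–6.8 m) = ½(26.23+37.15)×3.0 = 95.07.
P_w = ½ γ_w h₂² = 0.5×9.81×3.0² = 44.14. Total = 49.83+95.07+44.14 = 189.1 kN/m.

189 kN/m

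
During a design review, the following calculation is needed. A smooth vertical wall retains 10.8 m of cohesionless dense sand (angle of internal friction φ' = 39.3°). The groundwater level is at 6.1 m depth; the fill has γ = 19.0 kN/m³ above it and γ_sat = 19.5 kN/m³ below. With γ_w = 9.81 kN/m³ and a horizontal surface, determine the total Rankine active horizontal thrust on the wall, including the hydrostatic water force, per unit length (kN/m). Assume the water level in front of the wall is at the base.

K_a = tan²(45° − φ/2) = 0.2245.
γ' = 19.5 − 9.81 = 9.690 kN/m³. Depth below WT = 4.7 m.
σ'_h at WT = K_a γ d_w = 26.01 kPa; at base = 26.01 + K_a γ' × 4.7 = 36.24 kPa.
P₁ (0–6.1 m) = ½×26.01×6.1 = 79.34. P₂ (6.1–10.8 m) = ½(26.01+36.24)×4.7 = 146.3.
P_w = ½ γ_w h₂² = 0.5×9.81×4.7² = 108.4. Total = 79.34+146.3+108.4 = 334.0 kN/m.

334 kN/m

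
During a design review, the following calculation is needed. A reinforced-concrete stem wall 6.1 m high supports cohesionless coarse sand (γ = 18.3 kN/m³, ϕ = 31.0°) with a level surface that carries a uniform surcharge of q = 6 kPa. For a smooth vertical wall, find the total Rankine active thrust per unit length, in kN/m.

121 kN/m

K_a = tan²(45° − φ/2) = 0.3201.
Soil triangle: ½ K_a γ H² = 0.5×0.3201×18.3×6.1² = 109.0 kN/m.
Surcharge rectangle: K_a q H = 0.3201×6×6.1 = 11.72 kN/m.
Total = 109.0 + 11.72 = 120.7 kN/m.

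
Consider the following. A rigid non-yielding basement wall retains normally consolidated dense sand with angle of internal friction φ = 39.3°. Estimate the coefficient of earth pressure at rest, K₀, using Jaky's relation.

0.367

K₀ = 1 − sin φ' = 1 − sin 39.3° = 0.3666.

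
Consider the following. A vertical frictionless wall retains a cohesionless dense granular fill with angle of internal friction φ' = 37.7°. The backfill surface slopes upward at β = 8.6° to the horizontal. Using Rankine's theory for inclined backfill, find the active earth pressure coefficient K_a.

K_a = cos β · (cos β − √(cos²β − cos²φ)) / (cos β + √(cos²β − cos²φ)).
cos β = 0.9888, cos φ = 0.7912, √(cos²β − cos²φ) = 0.5930.
K_a = 0.9888 × (0.9888 − 0.5930)/(0.9888 + 0.5930) = 0.2474.

0.247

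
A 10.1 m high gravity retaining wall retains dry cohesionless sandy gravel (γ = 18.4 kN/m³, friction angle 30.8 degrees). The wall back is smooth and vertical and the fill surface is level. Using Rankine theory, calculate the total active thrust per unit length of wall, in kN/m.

303 kN/m

K_a = tan²(45° − φ/2) = 0.3227.
P_a = ½ K_a γ H² = 0.5 × 0.3227 × 18.4 × 10.1² = 302.9 kN/m.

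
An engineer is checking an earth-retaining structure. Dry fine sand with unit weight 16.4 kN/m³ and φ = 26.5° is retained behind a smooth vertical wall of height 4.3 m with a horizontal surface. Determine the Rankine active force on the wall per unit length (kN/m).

58.1 kN/m

K_a = tan²(45° − φ/2) = 0.3829.
P_a = ½ K_a γ H² = 0.5 × 0.3829 × 16.4 × 4.3² = 58.06 kN/m.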